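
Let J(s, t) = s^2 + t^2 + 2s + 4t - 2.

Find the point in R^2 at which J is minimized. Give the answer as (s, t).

J(s,t) separates as P(s) + Q(t) − 2, so its minimum is min P + min Q − 2.
P'(s) = 2s + 2 vanishes at s ∈ {-1}; Q'(t) = 2(t + 2) vanishes at t ∈ {-2}.
Local minima of P (where P''>0): P(-1)=-1. Local minima of Q: Q(-2)=-4.
So the global minimum of J is P(-1) + Q(-2) − 2 = -1 − 4 − 2 = -7, attained at (-1, -2).

(-1, -2)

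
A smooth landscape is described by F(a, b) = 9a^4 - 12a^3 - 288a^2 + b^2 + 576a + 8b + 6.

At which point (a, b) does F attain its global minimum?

(-4, -4)

F(a,b) separates as P(a) + Q(b) + 6, so its minimum is min P + min Q + 6.
P'(a) = 36(a - 4)(a - 1)(a + 4) vanishes at a ∈ {-4, 1, 4}; Q'(b) = 2b + 8 vanishes at b ∈ {-4}.
Local minima of P (where P''>0): P(-4)=-3840, P(4)=-768. Local minima of Q: Q(-4)=-16.
So the global minimum of F is P(-4) + Q(-4) + 6 = -3840 − 16 + 6 = -3850, attained at (-4, -4).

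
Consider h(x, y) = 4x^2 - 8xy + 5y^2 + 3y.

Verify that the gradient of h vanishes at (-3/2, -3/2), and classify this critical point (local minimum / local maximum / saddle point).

local minimum

∇h = (8x - 8y, -8x + 10y + 3); substituting (-3/2, -3/2) gives ∇h = (0, 0), so (-3/2, -3/2) is indeed a critical point.
The Hessian of h is constant: H = [[8, -8], [-8, 10]].
det(H) = 8·10 − (-8)² = 16.
det(H) > 0 and tr(H) = 18 > 0, so H is positive definite and the point is a local minimum.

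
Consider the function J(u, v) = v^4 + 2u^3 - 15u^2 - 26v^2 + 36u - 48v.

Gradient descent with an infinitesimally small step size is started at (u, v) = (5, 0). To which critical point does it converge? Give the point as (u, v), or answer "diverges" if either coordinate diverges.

(3, 4)

J is separable, so gradient descent decouples: u follows -∂J/∂u, v follows -∂J/∂v.
∂J/∂u = 6(u - 3)(u - 2); at u=5 this is 36, so u decreases.
∂J/∂v = 4(v - 4)(v + 1)(v + 3); at v=0 this is -48, so v increases.
u converges to its nearest critical value 3 (a local min of the u-part); v converges to 4. The iterate converges to (3, 4).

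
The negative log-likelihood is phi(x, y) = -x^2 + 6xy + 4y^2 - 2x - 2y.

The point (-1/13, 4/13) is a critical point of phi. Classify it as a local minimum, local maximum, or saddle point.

saddle point

The Hessian of phi is constant: H = [[-2, 6], [6, 8]].
det(H) = (-2)·8 − 6² = -52.
Since det(H) < 0, H is indefinite and the critical point is a saddle point.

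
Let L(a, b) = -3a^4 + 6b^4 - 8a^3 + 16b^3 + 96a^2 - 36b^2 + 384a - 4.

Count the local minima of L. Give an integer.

L separates as a function of a plus a function of b, so ∇L=0 decouples.
∂L/∂a = -12(a - 4)(a + 2)(a + 4) = 0 at a ∈ {-4, -2, 4}; ∂L/∂b = 24b(b - 1)(b + 3) = 0 at b ∈ {-3, 0, 1}.
The Hessian is diagonal: diag(L_aa, L_bb). Second derivatives: L_aa(-4)=-192, L_aa(-2)=144, L_aa(4)=-576; L_bb(-3)=288, L_bb(0)=-72, L_bb(1)=96.
Local minima occur where both diagonal entries positive: (-2, -3), (-2, 1). Count: 2.

2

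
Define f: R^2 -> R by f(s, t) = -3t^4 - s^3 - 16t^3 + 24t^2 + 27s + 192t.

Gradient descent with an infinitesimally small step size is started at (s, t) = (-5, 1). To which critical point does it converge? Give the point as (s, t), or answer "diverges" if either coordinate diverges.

(-3, -2)

f is separable, so gradient descent decouples: s follows -∂f/∂s, t follows -∂f/∂t.
∂f/∂s = -3(s - 3)(s + 3); at s=-5 this is -48, so s increases.
∂f/∂t = -12(t - 2)(t + 2)(t + 4); at t=1 this is 180, so t decreases.
s converges to its nearest critical value -3 (a local min of the s-part); t converges to -2. The iterate converges to (-3, -2).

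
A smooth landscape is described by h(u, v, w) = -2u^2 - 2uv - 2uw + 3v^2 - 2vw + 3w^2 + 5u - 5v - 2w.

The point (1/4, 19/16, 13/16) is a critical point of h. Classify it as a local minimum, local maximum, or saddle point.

saddle point

The Hessian is constant: H = [[-4, -2, -2], [-2, 6, -2], [-2, -2, 6]].
Leading principal minors: Δ₁ = -4, Δ₂ = -28, Δ₃ = -192.
The minors fit neither the all-positive nor the alternating-sign pattern, so H is indefinite: a saddle point.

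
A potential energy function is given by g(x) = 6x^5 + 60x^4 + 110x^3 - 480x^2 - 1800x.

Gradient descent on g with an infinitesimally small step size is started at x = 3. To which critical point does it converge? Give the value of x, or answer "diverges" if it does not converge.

2

g'(x) = 30(x - 2)(x + 2)(x + 3)(x + 5), so g'(3) = 7200.
Gradient descent moves in the -g' direction, i.e. x is decreasing.
The nearest critical point in that direction is x = 2, where g'' = 4200 > 0 (a local minimum). The iterate converges there.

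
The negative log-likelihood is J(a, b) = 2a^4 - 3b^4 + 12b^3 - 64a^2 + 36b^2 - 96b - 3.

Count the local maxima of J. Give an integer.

J separates as a function of a plus a function of b, so ∇J=0 decouples.
∂J/∂a = 8a(a - 4)(a + 4) = 0 at a ∈ {-4, 0, 4}; ∂J/∂b = -12(b - 4)(b - 1)(b + 2) = 0 at b ∈ {-2, 1, 4}.
The Hessian is diagonal: diag(J_aa, J_bb). Second derivatives: J_aa(-4)=256, J_aa(0)=-128, J_aa(4)=256; J_bb(-2)=-216, J_bb(1)=108, J_bb(4)=-216.
Local maxima occur where both diagonal entries negative: (0, -2), (0, 4). Count: 2.

2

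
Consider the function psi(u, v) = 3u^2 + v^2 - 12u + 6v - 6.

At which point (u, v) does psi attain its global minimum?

psi(u,v) separates as P(u) + Q(v) − 6, so its minimum is min P + min Q − 6.
P'(u) = 6u - 12 vanishes at u ∈ {2}; Q'(v) = 2v + 6 vanishes at v ∈ {-3}.
Local minima of P (where P''>0): P(2)=-12. Local minima of Q: Q(-3)=-9.
So the global minimum of psi is P(2) + Q(-3) − 6 = -12 − 9 − 6 = -27, attained at (2, -3).

(2, -3)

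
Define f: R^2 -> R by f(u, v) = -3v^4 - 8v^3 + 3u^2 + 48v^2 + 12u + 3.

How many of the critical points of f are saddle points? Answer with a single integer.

2

f separates as a function of u plus a function of v, so ∇f=0 decouples.
∂f/∂u = 6(u + 2) = 0 at u ∈ {-2}; ∂f/∂v = -12v(v - 2)(v + 4) = 0 at v ∈ {-4, 0, 2}.
The Hessian is diagonal: diag(f_uu, f_vv). Second derivatives: f_uu(-2)=6; f_vv(-4)=-288, f_vv(0)=96, f_vv(2)=-144.
Saddle points occur where the two diagonal entries have opposite signs: (-2, -4), (-2, 2). Count: 2.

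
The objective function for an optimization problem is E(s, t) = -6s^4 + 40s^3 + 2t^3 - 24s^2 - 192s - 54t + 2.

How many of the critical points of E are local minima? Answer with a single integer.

1

E separates as a function of s plus a function of t, so ∇E=0 decouples.
∂E/∂s = -24(s - 4)(s - 2)(s + 1) = 0 at s ∈ {-1, 2, 4}; ∂E/∂t = 6(t - 3)(t + 3) = 0 at t ∈ {-3, 3}.
The Hessian is diagonal: diag(E_ss, E_tt). Second derivatives: E_ss(-1)=-360, E_ss(2)=144, E_ss(4)=-240; E_tt(-3)=-36, E_tt(3)=36.
Local minima occur where both diagonal entries positive: (2, 3). Count: 1.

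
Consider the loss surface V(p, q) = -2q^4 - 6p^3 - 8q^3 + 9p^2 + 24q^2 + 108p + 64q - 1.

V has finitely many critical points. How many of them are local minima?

1

V separates as a function of p plus a function of q, so ∇V=0 decouples.
∂V/∂p = -18(p - 3)(p + 2) = 0 at p ∈ {-2, 3}; ∂V/∂q = -8(q - 2)(q + 1)(q + 4) = 0 at q ∈ {-4, -1, 2}.
The Hessian is diagonal: diag(V_pp, V_qq). Second derivatives: V_pp(-2)=90, V_pp(3)=-90; V_qq(-4)=-144, V_qq(-1)=72, V_qq(2)=-144.
Local minima occur where both diagonal entries positive: (-2, -1). Count: 1.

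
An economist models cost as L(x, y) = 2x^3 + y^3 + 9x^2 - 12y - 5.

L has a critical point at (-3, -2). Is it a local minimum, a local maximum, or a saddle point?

local maximum

The mixed partial ∂²L/∂x∂y is 0, so the Hessian at any point is diag(L_xx, L_yy) = diag(6(2x + 3), 6y).
At (-3, -2): H = diag(-18, -12).
Both eigenvalues are negative, so H is negative definite: a local maximum.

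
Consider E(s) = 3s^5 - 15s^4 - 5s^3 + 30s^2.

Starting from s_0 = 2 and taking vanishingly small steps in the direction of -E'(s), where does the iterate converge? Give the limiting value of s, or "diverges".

E'(s) = 15s(s - 4)(s - 1)(s + 1), so E'(2) = -180.
Gradient descent moves in the -E' direction, i.e. s is increasing.
The nearest critical point in that direction is s = 4, where E'' = 900 > 0 (a local minimum). The iterate converges there.

4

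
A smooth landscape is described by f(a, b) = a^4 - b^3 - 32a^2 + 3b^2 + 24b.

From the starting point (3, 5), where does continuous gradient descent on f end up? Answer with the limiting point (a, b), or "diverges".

diverges

f is separable, so gradient descent decouples: a follows -∂f/∂a, b follows -∂f/∂b.
∂f/∂a = 4a(a - 4)(a + 4); at a=3 this is -84, so a increases.
∂f/∂b = -3(b - 4)(b + 2); at b=5 this is -21, so b increases.
The b-coordinate has no critical point in that direction and runs off to infinity.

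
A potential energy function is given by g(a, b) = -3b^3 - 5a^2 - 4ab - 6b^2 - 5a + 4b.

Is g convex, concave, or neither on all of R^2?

The term -3b^3 is cubic, so the Hessian is not constant.
∂²g/∂b² = -18b - 12, which takes both signs as b varies (negative for sufficiently large b). A diagonal entry of the Hessian changing sign means the Hessian is neither positive- nor negative-semidefinite on all of R^2.

neither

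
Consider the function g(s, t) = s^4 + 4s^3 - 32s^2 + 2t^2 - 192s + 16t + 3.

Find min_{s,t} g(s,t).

g(s,t) separates as P(s) + Q(t) + 3, so its minimum is min P + min Q + 3.
P'(s) = 4(s - 4)(s + 3)(s + 4) vanishes at s ∈ {-4, -3, 4}; Q'(t) = 4(t + 4) vanishes at t ∈ {-4}.
Local minima of P (where P''>0): P(-4)=256, P(4)=-768. Local minima of Q: Q(-4)=-32.
So the global minimum of g is P(4) + Q(-4) + 3 = -768 − 32 + 3 = -797, attained at (4, -4).

-797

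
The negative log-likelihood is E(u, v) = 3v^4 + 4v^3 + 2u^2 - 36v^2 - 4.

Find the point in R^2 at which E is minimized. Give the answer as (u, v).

E(u,v) separates as P(u) + Q(v) − 4, so its minimum is min P + min Q − 4.
P'(u) = 4u vanishes at u ∈ {0}; Q'(v) = 12v(v - 2)(v + 3) vanishes at v ∈ {-3, 0, 2}.
Local minima of P (where P''>0): P(0)=0. Local minima of Q: Q(-3)=-189, Q(2)=-64.
So the global minimum of E is P(0) + Q(-3) − 4 = 0 − 189 − 4 = -193, attained at (0, -3).

(0, -3)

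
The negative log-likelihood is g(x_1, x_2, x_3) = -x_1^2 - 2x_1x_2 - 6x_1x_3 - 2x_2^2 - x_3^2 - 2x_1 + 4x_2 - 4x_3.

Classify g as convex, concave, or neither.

neither

g is quadratic, so its Hessian is the constant matrix H = [[-2, -2, -6], [-2, -4, 0], [-6, 0, -2]].
Leading principal minors: -2, 4, 136.
Neither pattern holds ⇒ H is indefinite ⇒ neither convex nor concave.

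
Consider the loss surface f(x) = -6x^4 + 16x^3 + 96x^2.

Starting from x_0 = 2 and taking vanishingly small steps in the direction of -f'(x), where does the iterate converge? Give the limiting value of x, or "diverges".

0

f'(x) = -24x(x - 4)(x + 2), so f'(2) = 384.
Gradient descent moves in the -f' direction, i.e. x is decreasing.
The nearest critical point in that direction is x = 0, where f'' = 192 > 0 (a local minimum). The iterate converges there.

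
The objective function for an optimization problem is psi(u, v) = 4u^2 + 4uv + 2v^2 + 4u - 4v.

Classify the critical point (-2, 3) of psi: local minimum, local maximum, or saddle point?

local minimum

The Hessian of psi is constant: H = [[8, 4], [4, 4]].
det(H) = 8·4 − 4² = 16.
det(H) > 0 and tr(H) = 12 > 0, so H is positive definite and the point is a local minimum.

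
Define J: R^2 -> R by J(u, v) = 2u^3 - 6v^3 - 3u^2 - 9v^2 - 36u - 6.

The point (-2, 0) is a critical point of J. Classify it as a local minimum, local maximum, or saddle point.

The mixed partial ∂²J/∂u∂v is 0, so the Hessian at any point is diag(J_uu, J_vv) = diag(6(2u - 1), -18(2v + 1)).
At (-2, 0): H = diag(-30, -18).
Both eigenvalues are negative, so H is negative definite: a local maximum.

local maximum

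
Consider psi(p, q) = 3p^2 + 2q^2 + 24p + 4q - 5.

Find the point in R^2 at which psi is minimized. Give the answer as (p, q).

(-4, -1)

psi(p,q) separates as A(p) + B(q) − 5, so its minimum is min A + min B − 5.
A'(p) = 6p + 24 vanishes at p ∈ {-4}; B'(q) = 4q + 4 vanishes at q ∈ {-1}.
Local minima of A (where A''>0): A(-4)=-48. Local minima of B: B(-1)=-2.
So the global minimum of psi is A(-4) + B(-1) − 5 = -48 − 2 − 5 = -55, attained at (-4, -1).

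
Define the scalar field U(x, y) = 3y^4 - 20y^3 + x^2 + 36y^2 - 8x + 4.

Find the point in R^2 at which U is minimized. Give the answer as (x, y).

U(x,y) separates as P(x) + Q(y) + 4, so its minimum is min P + min Q + 4.
P'(x) = 2x - 8 vanishes at x ∈ {4}; Q'(y) = 12y(y - 3)(y - 2) vanishes at y ∈ {0, 2, 3}.
Local minima of P (where P''>0): P(4)=-16. Local minima of Q: Q(0)=0, Q(3)=27.
So the global minimum of U is P(4) + Q(0) + 4 = -16 + 0 + 4 = -12, attained at (4, 0).

(4, 0)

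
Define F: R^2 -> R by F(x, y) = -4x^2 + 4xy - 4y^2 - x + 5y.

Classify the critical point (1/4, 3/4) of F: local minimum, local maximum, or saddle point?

local maximum

The Hessian of F is constant: H = [[-8, 4], [4, -8]].
det(H) = (-8)·(-8) − 4² = 48.
det(H) > 0 and tr(H) = -16 < 0, so H is negative definite and the point is a local maximum.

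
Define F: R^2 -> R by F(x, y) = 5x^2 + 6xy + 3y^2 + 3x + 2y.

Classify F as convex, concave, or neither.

F is quadratic, so its Hessian is the constant matrix H = [[10, 6], [6, 6]].
det(H) = 24, tr(H) = 16.
det(H) > 0 and tr(H) > 0, so H is positive definite everywhere: convex.

convex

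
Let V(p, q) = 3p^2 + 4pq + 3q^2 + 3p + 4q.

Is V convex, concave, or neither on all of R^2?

V is quadratic, so its Hessian is the constant matrix H = [[6, 4], [4, 6]].
det(H) = 20, tr(H) = 12.
det(H) > 0 and tr(H) > 0, so H is positive definite everywhere: convex.

convex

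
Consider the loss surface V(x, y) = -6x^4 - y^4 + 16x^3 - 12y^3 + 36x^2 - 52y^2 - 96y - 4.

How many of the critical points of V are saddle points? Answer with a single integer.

V separates as a function of x plus a function of y, so ∇V=0 decouples.
∂V/∂x = -24x(x - 3)(x + 1) = 0 at x ∈ {-1, 0, 3}; ∂V/∂y = -4(y + 2)(y + 3)(y + 4) = 0 at y ∈ {-4, -3, -2}.
The Hessian is diagonal: diag(V_xx, V_yy). Second derivatives: V_xx(-1)=-96, V_xx(0)=72, V_xx(3)=-288; V_yy(-4)=-8, V_yy(-3)=4, V_yy(-2)=-8.
Saddle points occur where the two diagonal entries have opposite signs: (-1, -3), (0, -4), (0, -2), (3, -3). Count: 4.

4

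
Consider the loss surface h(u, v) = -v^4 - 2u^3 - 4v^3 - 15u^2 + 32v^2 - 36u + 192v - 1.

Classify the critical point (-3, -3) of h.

The mixed partial ∂²h/∂u∂v is 0, so the Hessian at any point is diag(h_uu, h_vv) = diag(-6(2u + 5), 4(-3v^2 - 6v + 16)).
At (-3, -3): H = diag(6, 28).
Both eigenvalues are positive, so H is positive definite: a local minimum.

local minimum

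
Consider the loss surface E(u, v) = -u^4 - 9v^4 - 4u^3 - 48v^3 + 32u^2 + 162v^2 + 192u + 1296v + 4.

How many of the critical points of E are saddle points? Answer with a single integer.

E separates as a function of u plus a function of v, so ∇E=0 decouples.
∂E/∂u = -4(u - 4)(u + 3)(u + 4) = 0 at u ∈ {-4, -3, 4}; ∂E/∂v = -36(v - 3)(v + 3)(v + 4) = 0 at v ∈ {-4, -3, 3}.
The Hessian is diagonal: diag(E_uu, E_vv). Second derivatives: E_uu(-4)=-32, E_uu(-3)=28, E_uu(4)=-224; E_vv(-4)=-252, E_vv(-3)=216, E_vv(3)=-1512.
Saddle points occur where the two diagonal entries have opposite signs: (-4, -3), (-3, -4), (-3, 3), (4, -3). Count: 4.

4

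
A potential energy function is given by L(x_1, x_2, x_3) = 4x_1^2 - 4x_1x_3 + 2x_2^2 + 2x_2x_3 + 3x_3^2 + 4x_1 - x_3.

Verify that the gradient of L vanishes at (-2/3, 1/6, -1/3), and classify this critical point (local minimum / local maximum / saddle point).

local minimum

∇L = (8x_1 - 4x_3 + 4, 4x_2 + 2x_3, -4x_1 + 2x_2 + 6x_3 - 1); substituting (-2/3, 1/6, -1/3) gives ∇L = (0, 0, 0), so (-2/3, 1/6, -1/3) is indeed a critical point.
The Hessian is constant: H = [[8, 0, -4], [0, 4, 2], [-4, 2, 6]].
Leading principal minors: Δ₁ = 8, Δ₂ = 32, Δ₃ = 96.
All leading minors are positive, so H is positive definite: a local minimum.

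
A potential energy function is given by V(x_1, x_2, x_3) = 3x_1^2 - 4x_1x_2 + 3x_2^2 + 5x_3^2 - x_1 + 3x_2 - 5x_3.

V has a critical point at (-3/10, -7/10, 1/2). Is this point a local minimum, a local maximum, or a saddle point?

local minimum

The Hessian is constant: H = [[6, -4, 0], [-4, 6, 0], [0, 0, 10]].
Leading principal minors: Δ₁ = 6, Δ₂ = 20, Δ₃ = 200.
All leading minors are positive, so H is positive definite: a local minimum.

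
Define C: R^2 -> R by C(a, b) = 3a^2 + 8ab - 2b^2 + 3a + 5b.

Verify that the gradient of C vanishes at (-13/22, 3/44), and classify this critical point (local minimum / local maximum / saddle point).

∇C = (6a + 8b + 3, 8a - 4b + 5); substituting (-13/22, 3/44) gives ∇C = (0, 0), so (-13/22, 3/44) is indeed a critical point.
The Hessian of C is constant: H = [[6, 8], [8, -4]].
det(H) = 6·(-4) − 8² = -88.
Since det(H) < 0, H is indefinite and the critical point is a saddle point.

saddle point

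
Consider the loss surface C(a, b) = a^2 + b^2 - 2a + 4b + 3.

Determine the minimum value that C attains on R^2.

C(a,b) separates as P(a) + Q(b) + 3, so its minimum is min P + min Q + 3.
P'(a) = 2a - 2 vanishes at a ∈ {1}; Q'(b) = 2b + 4 vanishes at b ∈ {-2}.
Local minima of P (where P''>0): P(1)=-1. Local minima of Q: Q(-2)=-4.
So the global minimum of C is P(1) + Q(-2) + 3 = -1 − 4 + 3 = -2, attained at (1, -2).

-2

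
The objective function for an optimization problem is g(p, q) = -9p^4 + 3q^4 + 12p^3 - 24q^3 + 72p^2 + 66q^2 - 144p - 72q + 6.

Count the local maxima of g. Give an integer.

2

g separates as a function of p plus a function of q, so ∇g=0 decouples.
∂g/∂p = -36(p - 2)(p - 1)(p + 2) = 0 at p ∈ {-2, 1, 2}; ∂g/∂q = 12(q - 3)(q - 2)(q - 1) = 0 at q ∈ {1, 2, 3}.
The Hessian is diagonal: diag(g_pp, g_qq). Second derivatives: g_pp(-2)=-432, g_pp(1)=108, g_pp(2)=-144; g_qq(1)=24, g_qq(2)=-12, g_qq(3)=24.
Local maxima occur where both diagonal entries negative: (-2, 2), (2, 2). Count: 2.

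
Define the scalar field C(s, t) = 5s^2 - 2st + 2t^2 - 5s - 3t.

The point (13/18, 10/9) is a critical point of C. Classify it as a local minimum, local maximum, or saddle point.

The Hessian of C is constant: H = [[10, -2], [-2, 4]].
det(H) = 10·4 − (-2)² = 36.
det(H) > 0 and tr(H) = 14 > 0, so H is positive definite and the point is a local minimum.

local minimum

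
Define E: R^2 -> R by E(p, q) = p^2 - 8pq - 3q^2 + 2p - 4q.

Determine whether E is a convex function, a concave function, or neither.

neither

E is quadratic, so its Hessian is the constant matrix H = [[2, -8], [-8, -6]].
det(H) = -76, tr(H) = -4.
det(H) < 0, so H is indefinite: neither convex nor concave.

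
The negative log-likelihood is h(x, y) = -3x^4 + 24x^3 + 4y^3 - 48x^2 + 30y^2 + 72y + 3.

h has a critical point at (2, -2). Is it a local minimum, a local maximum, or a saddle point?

The mixed partial ∂²h/∂x∂y is 0, so the Hessian at any point is diag(h_xx, h_yy) = diag(12(-3x^2 + 12x - 8), 12(2y + 5)).
At (2, -2): H = diag(48, 12).
Both eigenvalues are positive, so H is positive definite: a local minimum.

local minimum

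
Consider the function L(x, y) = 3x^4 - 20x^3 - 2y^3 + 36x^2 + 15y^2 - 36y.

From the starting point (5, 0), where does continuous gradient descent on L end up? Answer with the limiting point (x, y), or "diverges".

(3, 2)

L is separable, so gradient descent decouples: x follows -∂L/∂x, y follows -∂L/∂y.
∂L/∂x = 12x(x - 3)(x - 2); at x=5 this is 360, so x decreases.
∂L/∂y = -6(y - 3)(y - 2); at y=0 this is -36, so y increases.
x converges to its nearest critical value 3 (a local min of the x-part); y converges to 2. The iterate converges to (3, 2).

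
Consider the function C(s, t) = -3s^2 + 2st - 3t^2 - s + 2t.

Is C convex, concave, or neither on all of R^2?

concave

C is quadratic, so its Hessian is the constant matrix H = [[-6, 2], [2, -6]].
det(H) = 32, tr(H) = -12.
det(H) > 0 and tr(H) < 0, so H is negative definite everywhere: concave.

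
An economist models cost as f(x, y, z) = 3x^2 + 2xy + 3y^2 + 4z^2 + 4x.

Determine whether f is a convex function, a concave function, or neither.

convex

f is quadratic, so its Hessian is the constant matrix H = [[6, 2, 0], [2, 6, 0], [0, 0, 8]].
Leading principal minors: 6, 32, 256.
All positive ⇒ H ≻ 0 ⇒ convex.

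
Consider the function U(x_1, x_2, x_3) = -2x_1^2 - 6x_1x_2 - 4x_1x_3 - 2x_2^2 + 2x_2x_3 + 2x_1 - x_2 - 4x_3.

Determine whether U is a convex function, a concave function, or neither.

neither

U is quadratic, so its Hessian is the constant matrix H = [[-4, -6, -4], [-6, -4, 2], [-4, 2, 0]].
Leading principal minors: -4, -20, 176.
Neither pattern holds ⇒ H is indefinite ⇒ neither convex nor concave.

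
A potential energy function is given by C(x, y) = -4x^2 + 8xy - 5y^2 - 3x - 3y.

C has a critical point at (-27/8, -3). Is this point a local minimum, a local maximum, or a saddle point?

The Hessian of C is constant: H = [[-8, 8], [8, -10]].
det(H) = (-8)·(-10) − 8² = 16.
det(H) > 0 and tr(H) = -18 < 0, so H is negative definite and the point is a local maximum.

local maximum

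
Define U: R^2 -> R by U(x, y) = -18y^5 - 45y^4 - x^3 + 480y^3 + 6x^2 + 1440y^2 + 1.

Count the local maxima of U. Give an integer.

U separates as a function of x plus a function of y, so ∇U=0 decouples.
∂U/∂x = -3x(x - 4) = 0 at x ∈ {0, 4}; ∂U/∂y = -90y(y - 4)(y + 2)(y + 4) = 0 at y ∈ {-4, -2, 0, 4}.
The Hessian is diagonal: diag(U_xx, U_yy). Second derivatives: U_xx(0)=12, U_xx(4)=-12; U_yy(-4)=5760, U_yy(-2)=-2160, U_yy(0)=2880, U_yy(4)=-17280.
Local maxima occur where both diagonal entries negative: (4, -2), (4, 4). Count: 2.

2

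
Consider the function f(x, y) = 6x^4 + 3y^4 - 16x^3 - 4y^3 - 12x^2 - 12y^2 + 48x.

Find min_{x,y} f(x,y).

f(x,y) separates as P(x) + Q(y), so its minimum is min P + min Q.
P'(x) = 24(x - 2)(x - 1)(x + 1) vanishes at x ∈ {-1, 1, 2}; Q'(y) = 12y(y - 2)(y + 1) vanishes at y ∈ {-1, 0, 2}.
Local minima of P (where P''>0): P(-1)=-38, P(2)=16. Local minima of Q: Q(-1)=-5, Q(2)=-32.
So the global minimum of f is P(-1) + Q(2) = -38 − 32 = -70, attained at (-1, 2).

-70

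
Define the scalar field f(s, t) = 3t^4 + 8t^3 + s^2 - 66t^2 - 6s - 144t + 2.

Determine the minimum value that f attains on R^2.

-574

f(s,t) separates as P(s) + Q(t) + 2, so its minimum is min P + min Q + 2.
P'(s) = 2s - 6 vanishes at s ∈ {3}; Q'(t) = 12(t - 3)(t + 1)(t + 4) vanishes at t ∈ {-4, -1, 3}.
Local minima of P (where P''>0): P(3)=-9. Local minima of Q: Q(-4)=-224, Q(3)=-567.
So the global minimum of f is P(3) + Q(3) + 2 = -9 − 567 + 2 = -574, attained at (3, 3).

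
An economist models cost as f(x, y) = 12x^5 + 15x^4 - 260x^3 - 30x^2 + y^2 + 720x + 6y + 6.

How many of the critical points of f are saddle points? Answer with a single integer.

2

f separates as a function of x plus a function of y, so ∇f=0 decouples.
∂f/∂x = 60(x - 3)(x - 1)(x + 1)(x + 4) = 0 at x ∈ {-4, -1, 1, 3}; ∂f/∂y = 2(y + 3) = 0 at y ∈ {-3}.
The Hessian is diagonal: diag(f_xx, f_yy). Second derivatives: f_xx(-4)=-6300, f_xx(-1)=1440, f_xx(1)=-1200, f_xx(3)=3360; f_yy(-3)=2.
Saddle points occur where the two diagonal entries have opposite signs: (-4, -3), (1, -3). Count: 2.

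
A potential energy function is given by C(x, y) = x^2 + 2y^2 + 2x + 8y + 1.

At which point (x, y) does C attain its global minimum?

(-1, -2)

C(x,y) separates as P(x) + Q(y) + 1, so its minimum is min P + min Q + 1.
P'(x) = 2x + 2 vanishes at x ∈ {-1}; Q'(y) = 4y + 8 vanishes at y ∈ {-2}.
Local minima of P (where P''>0): P(-1)=-1. Local minima of Q: Q(-2)=-8.
So the global minimum of C is P(-1) + Q(-2) + 1 = -1 − 8 + 1 = -8, attained at (-1, -2).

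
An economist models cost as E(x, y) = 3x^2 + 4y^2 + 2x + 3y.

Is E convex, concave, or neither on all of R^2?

E is quadratic, so its Hessian is the constant matrix H = [[6, 0], [0, 8]].
det(H) = 48, tr(H) = 14.
det(H) > 0 and tr(H) > 0, so H is positive definite everywhere: convex.

convex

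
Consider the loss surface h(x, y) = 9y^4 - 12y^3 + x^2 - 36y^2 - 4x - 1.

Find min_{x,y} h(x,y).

-101

h(x,y) separates as P(x) + Q(y) − 1, so its minimum is min P + min Q − 1.
P'(x) = 2x - 4 vanishes at x ∈ {2}; Q'(y) = 36y(y - 2)(y + 1) vanishes at y ∈ {-1, 0, 2}.
Local minima of P (where P''>0): P(2)=-4. Local minima of Q: Q(-1)=-15, Q(2)=-96.
So the global minimum of h is P(2) + Q(2) − 1 = -4 − 96 − 1 = -101, attained at (2, 2).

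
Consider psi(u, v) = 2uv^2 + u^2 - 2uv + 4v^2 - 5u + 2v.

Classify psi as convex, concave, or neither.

The term 2uv^2 is cubic, so the Hessian is not constant.
∂²psi/∂v² = 4u + 8, which takes both signs as u varies (negative for sufficiently negative u). A diagonal entry of the Hessian changing sign means the Hessian is neither positive- nor negative-semidefinite on all of R^2.

neither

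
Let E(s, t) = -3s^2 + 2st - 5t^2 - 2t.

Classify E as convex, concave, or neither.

concave

E is quadratic, so its Hessian is the constant matrix H = [[-6, 2], [2, -10]].
det(H) = 56, tr(H) = -16.
det(H) > 0 and tr(H) < 0, so H is negative definite everywhere: concave.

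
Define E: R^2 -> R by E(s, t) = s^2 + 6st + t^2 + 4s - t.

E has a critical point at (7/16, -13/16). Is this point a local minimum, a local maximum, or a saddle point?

saddle point

The Hessian of E is constant: H = [[2, 6], [6, 2]].
det(H) = 2·2 − 6² = -32.
Since det(H) < 0, H is indefinite and the critical point is a saddle point.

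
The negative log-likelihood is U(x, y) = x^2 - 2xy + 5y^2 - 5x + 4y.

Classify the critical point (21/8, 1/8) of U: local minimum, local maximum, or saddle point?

The Hessian of U is constant: H = [[2, -2], [-2, 10]].
det(H) = 2·10 − (-2)² = 16.
det(H) > 0 and tr(H) = 12 > 0, so H is positive definite and the point is a local minimum.

local minimum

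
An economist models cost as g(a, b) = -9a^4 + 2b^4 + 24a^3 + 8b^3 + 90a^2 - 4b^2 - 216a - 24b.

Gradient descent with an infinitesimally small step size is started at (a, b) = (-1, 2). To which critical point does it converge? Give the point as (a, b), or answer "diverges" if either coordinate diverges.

(1, 1)

g is separable, so gradient descent decouples: a follows -∂g/∂a, b follows -∂g/∂b.
∂g/∂a = -36(a - 3)(a - 1)(a + 2); at a=-1 this is -288, so a increases.
∂g/∂b = 8(b - 1)(b + 1)(b + 3); at b=2 this is 120, so b decreases.
a converges to its nearest critical value 1 (a local min of the a-part); b converges to 1. The iterate converges to (1, 1).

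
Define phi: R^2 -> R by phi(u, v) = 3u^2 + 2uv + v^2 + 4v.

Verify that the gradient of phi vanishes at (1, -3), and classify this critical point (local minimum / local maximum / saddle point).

∇phi = (6u + 2v, 2u + 2v + 4); substituting (1, -3) gives ∇phi = (0, 0), so (1, -3) is indeed a critical point.
The Hessian of phi is constant: H = [[6, 2], [2, 2]].
det(H) = 6·2 − 2² = 8.
det(H) > 0 and tr(H) = 8 > 0, so H is positive definite and the point is a local minimum.

local minimum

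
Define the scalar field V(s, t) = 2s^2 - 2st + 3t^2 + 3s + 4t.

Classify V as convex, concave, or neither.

convex

V is quadratic, so its Hessian is the constant matrix H = [[4, -2], [-2, 6]].
det(H) = 20, tr(H) = 10.
det(H) > 0 and tr(H) > 0, so H is positive definite everywhere: convex.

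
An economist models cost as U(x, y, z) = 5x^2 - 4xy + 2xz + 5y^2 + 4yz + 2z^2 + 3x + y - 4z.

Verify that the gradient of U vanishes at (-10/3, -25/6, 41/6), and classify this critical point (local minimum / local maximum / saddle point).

local minimum

∇U = (10x - 4y + 2z + 3, -4x + 10y + 4z + 1, 2x + 4y + 4z - 4); substituting (-10/3, -25/6, 41/6) gives ∇U = (0, 0, 0), so (-10/3, -25/6, 41/6) is indeed a critical point.
The Hessian is constant: H = [[10, -4, 2], [-4, 10, 4], [2, 4, 4]].
Leading principal minors: Δ₁ = 10, Δ₂ = 84, Δ₃ = 72.
All leading minors are positive, so H is positive definite: a local minimum.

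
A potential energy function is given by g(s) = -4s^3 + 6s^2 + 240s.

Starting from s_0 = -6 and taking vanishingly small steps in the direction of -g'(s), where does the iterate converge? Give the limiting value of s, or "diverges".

g'(s) = -12(s - 5)(s + 4), so g'(-6) = -264.
Gradient descent moves in the -g' direction, i.e. s is increasing.
The nearest critical point in that direction is s = -4, where g'' = 108 > 0 (a local minimum). The iterate converges there.

-4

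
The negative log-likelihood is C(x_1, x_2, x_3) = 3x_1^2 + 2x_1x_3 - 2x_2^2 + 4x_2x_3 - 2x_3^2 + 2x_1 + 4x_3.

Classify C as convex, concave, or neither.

C is quadratic, so its Hessian is the constant matrix H = [[6, 0, 2], [0, -4, 4], [2, 4, -4]].
Leading principal minors: 6, -24, 16.
Neither pattern holds ⇒ H is indefinite ⇒ neither convex nor concave.

neither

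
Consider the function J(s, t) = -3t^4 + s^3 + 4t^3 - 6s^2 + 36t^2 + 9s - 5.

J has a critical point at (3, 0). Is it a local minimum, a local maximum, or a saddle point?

local minimum

The mixed partial ∂²J/∂s∂t is 0, so the Hessian at any point is diag(J_ss, J_tt) = diag(6(s - 2), 12(-3t^2 + 2t + 6)).
At (3, 0): H = diag(6, 72).
Both eigenvalues are positive, so H is positive definite: a local minimum.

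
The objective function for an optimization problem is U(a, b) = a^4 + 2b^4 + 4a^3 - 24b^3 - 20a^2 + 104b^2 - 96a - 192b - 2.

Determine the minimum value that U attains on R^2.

-409

U(a,b) separates as P(a) + Q(b) − 2, so its minimum is min P + min Q − 2.
P'(a) = 4(a - 3)(a + 2)(a + 4) vanishes at a ∈ {-4, -2, 3}; Q'(b) = 8(b - 4)(b - 3)(b - 2) vanishes at b ∈ {2, 3, 4}.
Local minima of P (where P''>0): P(-4)=64, P(3)=-279. Local minima of Q: Q(2)=-128, Q(4)=-128.
So the global minimum of U is P(3) + Q(2) − 2 = -279 − 128 − 2 = -409, attained at (3, 2).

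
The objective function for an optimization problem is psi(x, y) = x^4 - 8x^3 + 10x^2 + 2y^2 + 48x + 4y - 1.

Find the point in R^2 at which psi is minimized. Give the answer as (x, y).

psi(x,y) separates as P(x) + Q(y) − 1, so its minimum is min P + min Q − 1.
P'(x) = 4(x - 4)(x - 3)(x + 1) vanishes at x ∈ {-1, 3, 4}; Q'(y) = 4y + 4 vanishes at y ∈ {-1}.
Local minima of P (where P''>0): P(-1)=-29, P(4)=96. Local minima of Q: Q(-1)=-2.
So the global minimum of psi is P(-1) + Q(-1) − 1 = -29 − 2 − 1 = -32, attained at (-1, -1).

(-1, -1)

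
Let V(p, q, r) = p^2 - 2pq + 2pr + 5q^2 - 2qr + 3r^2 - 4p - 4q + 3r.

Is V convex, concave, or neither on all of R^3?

convex

V is quadratic, so its Hessian is the constant matrix H = [[2, -2, 2], [-2, 10, -2], [2, -2, 6]].
Leading principal minors: 2, 16, 64.
All positive ⇒ H ≻ 0 ⇒ convex.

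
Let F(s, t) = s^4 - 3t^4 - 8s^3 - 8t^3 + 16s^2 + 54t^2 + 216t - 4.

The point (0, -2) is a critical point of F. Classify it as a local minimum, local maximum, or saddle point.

local minimum

The mixed partial ∂²F/∂s∂t is 0, so the Hessian at any point is diag(F_ss, F_tt) = diag(4(3s^2 - 12s + 8), 12(-3t^2 - 4t + 9)).
At (0, -2): H = diag(32, 60).
Both eigenvalues are positive, so H is positive definite: a local minimum.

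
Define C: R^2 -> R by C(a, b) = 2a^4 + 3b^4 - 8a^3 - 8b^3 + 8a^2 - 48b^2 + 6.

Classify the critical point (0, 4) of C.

local minimum

The mixed partial ∂²C/∂a∂b is 0, so the Hessian at any point is diag(C_aa, C_bb) = diag(8(3a^2 - 6a + 2), 12(3b^2 - 4b - 8)).
At (0, 4): H = diag(16, 288).
Both eigenvalues are positive, so H is positive definite: a local minimum.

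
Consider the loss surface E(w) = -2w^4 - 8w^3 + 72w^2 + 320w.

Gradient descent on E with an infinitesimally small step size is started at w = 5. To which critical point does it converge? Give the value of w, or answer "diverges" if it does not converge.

diverges

E'(w) = -8(w - 4)(w + 2)(w + 5), so E'(5) = -560.
Gradient descent moves in the -E' direction, i.e. w is increasing.
There is no critical point above w=5, and E' keeps the same sign, so the iterate runs off to +∞.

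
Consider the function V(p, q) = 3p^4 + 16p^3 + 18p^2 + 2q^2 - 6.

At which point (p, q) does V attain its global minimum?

(-3, 0)

V(p,q) separates as A(p) + B(q) − 6, so its minimum is min A + min B − 6.
A'(p) = 12p(p + 1)(p + 3) vanishes at p ∈ {-3, -1, 0}; B'(q) = 4q vanishes at q ∈ {0}.
Local minima of A (where A''>0): A(-3)=-27, A(0)=0. Local minima of B: B(0)=0.
So the global minimum of V is A(-3) + B(0) − 6 = -27 + 0 − 6 = -33, attained at (-3, 0).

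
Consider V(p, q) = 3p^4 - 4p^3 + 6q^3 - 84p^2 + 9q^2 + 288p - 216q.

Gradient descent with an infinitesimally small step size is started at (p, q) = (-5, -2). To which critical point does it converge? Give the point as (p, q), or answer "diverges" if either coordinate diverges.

V is separable, so gradient descent decouples: p follows -∂V/∂p, q follows -∂V/∂q.
∂V/∂p = 12(p - 3)(p - 2)(p + 4); at p=-5 this is -672, so p increases.
∂V/∂q = 18(q - 3)(q + 4); at q=-2 this is -180, so q increases.
p converges to its nearest critical value -4 (a local min of the p-part); q converges to 3. The iterate converges to (-4, 3).

(-4, 3)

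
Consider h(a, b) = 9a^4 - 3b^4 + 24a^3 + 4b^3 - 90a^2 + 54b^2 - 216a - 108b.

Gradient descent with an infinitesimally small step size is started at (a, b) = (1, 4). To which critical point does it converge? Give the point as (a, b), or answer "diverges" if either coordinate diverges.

diverges

h is separable, so gradient descent decouples: a follows -∂h/∂a, b follows -∂h/∂b.
∂h/∂a = 36(a - 2)(a + 1)(a + 3); at a=1 this is -288, so a increases.
∂h/∂b = -12(b - 3)(b - 1)(b + 3); at b=4 this is -252, so b increases.
The b-coordinate has no critical point in that direction and runs off to infinity.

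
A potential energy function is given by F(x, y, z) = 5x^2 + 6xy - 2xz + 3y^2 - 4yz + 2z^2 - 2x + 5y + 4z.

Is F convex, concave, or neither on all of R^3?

F is quadratic, so its Hessian is the constant matrix H = [[10, 6, -2], [6, 6, -4], [-2, -4, 4]].
Leading principal minors: 10, 24, 8.
All positive ⇒ H ≻ 0 ⇒ convex.

convex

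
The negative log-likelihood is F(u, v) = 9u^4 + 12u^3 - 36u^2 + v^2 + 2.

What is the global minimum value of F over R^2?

-94

F(u,v) separates as P(u) + Q(v) + 2, so its minimum is min P + min Q + 2.
P'(u) = 36u(u - 1)(u + 2) vanishes at u ∈ {-2, 0, 1}; Q'(v) = 2v vanishes at v ∈ {0}.
Local minima of P (where P''>0): P(-2)=-96, P(1)=-15. Local minima of Q: Q(0)=0.
So the global minimum of F is P(-2) + Q(0) + 2 = -96 + 0 + 2 = -94, attained at (-2, 0).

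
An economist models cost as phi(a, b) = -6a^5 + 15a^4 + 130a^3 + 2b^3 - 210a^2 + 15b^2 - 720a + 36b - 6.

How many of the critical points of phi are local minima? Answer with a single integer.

2

phi separates as a function of a plus a function of b, so ∇phi=0 decouples.
∂phi/∂a = -30(a - 4)(a - 2)(a + 1)(a + 3) = 0 at a ∈ {-3, -1, 2, 4}; ∂phi/∂b = 6(b + 2)(b + 3) = 0 at b ∈ {-3, -2}.
The Hessian is diagonal: diag(phi_aa, phi_bb). Second derivatives: phi_aa(-3)=2100, phi_aa(-1)=-900, phi_aa(2)=900, phi_aa(4)=-2100; phi_bb(-3)=-6, phi_bb(-2)=6.
Local minima occur where both diagonal entries positive: (-3, -2), (2, -2). Count: 2.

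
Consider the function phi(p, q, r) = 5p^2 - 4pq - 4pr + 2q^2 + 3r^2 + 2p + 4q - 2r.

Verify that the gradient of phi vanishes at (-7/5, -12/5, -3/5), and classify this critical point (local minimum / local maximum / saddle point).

∇phi = (10p - 4q - 4r + 2, -4p + 4q + 4, -4p + 6r - 2); substituting (-7/5, -12/5, -3/5) gives ∇phi = (0, 0, 0), so (-7/5, -12/5, -3/5) is indeed a critical point.
The Hessian is constant: H = [[10, -4, -4], [-4, 4, 0], [-4, 0, 6]].
Leading principal minors: Δ₁ = 10, Δ₂ = 24, Δ₃ = 80.
All leading minors are positive, so H is positive definite: a local minimum.

local minimum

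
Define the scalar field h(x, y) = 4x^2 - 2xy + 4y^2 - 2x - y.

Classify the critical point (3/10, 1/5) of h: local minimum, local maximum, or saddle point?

local minimum

The Hessian of h is constant: H = [[8, -2], [-2, 8]].
det(H) = 8·8 − (-2)² = 60.
det(H) > 0 and tr(H) = 16 > 0, so H is positive definite and the point is a local minimum.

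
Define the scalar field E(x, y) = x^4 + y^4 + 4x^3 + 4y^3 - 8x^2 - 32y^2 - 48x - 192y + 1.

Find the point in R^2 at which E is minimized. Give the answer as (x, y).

E(x,y) separates as P(x) + Q(y) + 1, so its minimum is min P + min Q + 1.
P'(x) = 4(x - 2)(x + 2)(x + 3) vanishes at x ∈ {-3, -2, 2}; Q'(y) = 4(y - 4)(y + 3)(y + 4) vanishes at y ∈ {-4, -3, 4}.
Local minima of P (where P''>0): P(-3)=45, P(2)=-80. Local minima of Q: Q(-4)=256, Q(4)=-768.
So the global minimum of E is P(2) + Q(4) + 1 = -80 − 768 + 1 = -847, attained at (2, 4).

(2, 4)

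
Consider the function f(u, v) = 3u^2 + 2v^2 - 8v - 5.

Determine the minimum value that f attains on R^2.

f(u,v) separates as P(u) + Q(v) − 5, so its minimum is min P + min Q − 5.
P'(u) = 6u vanishes at u ∈ {0}; Q'(v) = 4v - 8 vanishes at v ∈ {2}.
Local minima of P (where P''>0): P(0)=0. Local minima of Q: Q(2)=-8.
So the global minimum of f is P(0) + Q(2) − 5 = 0 − 8 − 5 = -13, attained at (0, 2).

-13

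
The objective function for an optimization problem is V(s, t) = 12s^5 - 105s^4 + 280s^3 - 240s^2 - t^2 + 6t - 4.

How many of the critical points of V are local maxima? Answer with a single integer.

V separates as a function of s plus a function of t, so ∇V=0 decouples.
∂V/∂s = 60s(s - 4)(s - 2)(s - 1) = 0 at s ∈ {0, 1, 2, 4}; ∂V/∂t = -2(t - 3) = 0 at t ∈ {3}.
The Hessian is diagonal: diag(V_ss, V_tt). Second derivatives: V_ss(0)=-480, V_ss(1)=180, V_ss(2)=-240, V_ss(4)=1440; V_tt(3)=-2.
Local maxima occur where both diagonal entries negative: (0, 3), (2, 3). Count: 2.

2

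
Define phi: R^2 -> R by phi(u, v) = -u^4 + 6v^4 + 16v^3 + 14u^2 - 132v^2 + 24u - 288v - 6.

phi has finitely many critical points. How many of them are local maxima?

phi separates as a function of u plus a function of v, so ∇phi=0 decouples.
∂phi/∂u = -4(u - 3)(u + 1)(u + 2) = 0 at u ∈ {-2, -1, 3}; ∂phi/∂v = 24(v - 3)(v + 1)(v + 4) = 0 at v ∈ {-4, -1, 3}.
The Hessian is diagonal: diag(phi_uu, phi_vv). Second derivatives: phi_uu(-2)=-20, phi_uu(-1)=16, phi_uu(3)=-80; phi_vv(-4)=504, phi_vv(-1)=-288, phi_vv(3)=672.
Local maxima occur where both diagonal entries negative: (-2, -1), (3, -1). Count: 2.

2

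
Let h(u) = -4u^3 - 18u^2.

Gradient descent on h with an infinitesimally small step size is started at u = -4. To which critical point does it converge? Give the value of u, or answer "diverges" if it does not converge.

h'(u) = -12u(u + 3), so h'(-4) = -48.
Gradient descent moves in the -h' direction, i.e. u is increasing.
The nearest critical point in that direction is u = -3, where h'' = 36 > 0 (a local minimum). The iterate converges there.

-3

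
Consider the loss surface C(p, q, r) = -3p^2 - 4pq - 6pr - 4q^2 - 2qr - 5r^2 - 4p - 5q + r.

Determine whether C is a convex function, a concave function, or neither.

concave

C is quadratic, so its Hessian is the constant matrix H = [[-6, -4, -6], [-4, -8, -2], [-6, -2, -10]].
Leading principal minors: -6, 32, -104.
Signs alternate −, +, − ⇒ H ≺ 0 ⇒ concave.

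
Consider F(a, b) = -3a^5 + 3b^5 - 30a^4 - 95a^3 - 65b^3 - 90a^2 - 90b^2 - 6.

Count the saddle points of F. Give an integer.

F separates as a function of a plus a function of b, so ∇F=0 decouples.
∂F/∂a = -15a(a + 1)(a + 3)(a + 4) = 0 at a ∈ {-4, -3, -1, 0}; ∂F/∂b = 15b(b - 4)(b + 1)(b + 3) = 0 at b ∈ {-3, -1, 0, 4}.
The Hessian is diagonal: diag(F_aa, F_bb). Second derivatives: F_aa(-4)=180, F_aa(-3)=-90, F_aa(-1)=90, F_aa(0)=-180; F_bb(-3)=-630, F_bb(-1)=150, F_bb(0)=-180, F_bb(4)=2100.
Saddle points occur where the two diagonal entries have opposite signs: (-4, -3), (-4, 0), (-3, -1), (-3, 4), (-1, -3), (-1, 0), (0, -1), (0, 4). Count: 8.

8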